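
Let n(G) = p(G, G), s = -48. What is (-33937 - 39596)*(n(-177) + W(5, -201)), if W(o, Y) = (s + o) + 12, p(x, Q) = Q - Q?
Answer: 2279523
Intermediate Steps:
p(x, Q) = 0
W(o, Y) = -36 + o (W(o, Y) = (-48 + o) + 12 = -36 + o)
n(G) = 0
(-33937 - 39596)*(n(-177) + W(5, -201)) = (-33937 - 39596)*(0 + (-36 + 5)) = -73533*(0 - 31) = -73533*(-31) = 2279523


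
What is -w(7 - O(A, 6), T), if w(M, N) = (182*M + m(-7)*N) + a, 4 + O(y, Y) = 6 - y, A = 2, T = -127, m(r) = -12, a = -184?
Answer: -2614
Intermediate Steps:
O(y, Y) = 2 - y (O(y, Y) = -4 + (6 - y) = 2 - y)
w(M, N) = -184 - 12*N + 182*M (w(M, N) = (182*M - 12*N) - 184 = (-12*N + 182*M) - 184 = -184 - 12*N + 182*M)
-w(7 - O(A, 6), T) = -(-184 - 12*(-127) + 182*(7 - (2 - 1*2))) = -(-184 + 1524 + 182*(7 - (2 - 2))) = -(-184 + 1524 + 182*(7 - 1*0)) = -(-184 + 1524 + 182*(7 + 0)) = -(-184 + 1524 + 182*7) = -(-184 + 1524 + 1274) = -1*2614 = -2614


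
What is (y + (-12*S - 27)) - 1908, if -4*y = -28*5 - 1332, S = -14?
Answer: -1399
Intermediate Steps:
y = 368 (y = -(-28*5 - 1332)/4 = -(-140 - 1332)/4 = -1/4*(-1472) = 368)
(y + (-12*S - 27)) - 1908 = (368 + (-12*(-14) - 27)) - 1908 = (368 + (168 - 27)) - 1908 = (368 + 141) - 1908 = 509 - 1908 = -1399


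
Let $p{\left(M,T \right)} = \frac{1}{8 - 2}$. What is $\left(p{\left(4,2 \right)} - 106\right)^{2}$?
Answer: $\frac{403225}{36} \approx 11201.0$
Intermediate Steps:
$p{\left(M,T \right)} = \frac{1}{6}$
$\left(p{\left(4,2 \right)} - 106\right)^{2} = \left(\frac{1}{6} - 106\right)^{2} = \left(- \frac{635}{6}\right)^{2} = \frac{403225}{36}$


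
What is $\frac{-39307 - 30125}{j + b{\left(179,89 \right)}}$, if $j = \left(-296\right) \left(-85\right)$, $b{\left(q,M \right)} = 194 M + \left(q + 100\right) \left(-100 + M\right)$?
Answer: $- \frac{23144}{13119} \approx -1.7642$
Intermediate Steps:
$b{\left(q,M \right)} = 194 M + \left(-100 + M\right) \left(100 + q\right)$ ($b{\left(q,M \right)} = 194 M + \left(100 + q\right) \left(-100 + M\right) = 194 M + \left(-100 + M\right) \left(100 + q\right)$)
$j = 25160$
$\frac{-39307 - 30125}{j + b{\left(179,89 \right)}} = \frac{-39307 - 30125}{25160 + \left(-10000 - 17900 + 294 \cdot 89 + 89 \cdot 179\right)} = - \frac{69432}{25160 + \left(-10000 - 17900 + 26166 + 15931\right)} = - \frac{69432}{25160 + 14197} = - \frac{69432}{39357} = \left(-69432\right) \frac{1}{39357} = - \frac{23144}{13119}$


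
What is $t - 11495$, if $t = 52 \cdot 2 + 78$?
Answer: $-11313$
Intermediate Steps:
$t = 182$ ($t = 104 + 78 = 182$)
$t - 11495 = 182 - 11495 = -11313$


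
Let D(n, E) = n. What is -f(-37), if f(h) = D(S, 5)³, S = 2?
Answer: -8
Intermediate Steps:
f(h) = 8 (f(h) = 2³ = 8)
-f(-37) = -1*8 = -8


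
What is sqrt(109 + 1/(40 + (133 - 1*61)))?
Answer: sqrt(85463)/28 ≈ 10.441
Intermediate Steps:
sqrt(109 + 1/(40 + (133 - 1*61))) = sqrt(109 + 1/(40 + (133 - 61))) = sqrt(109 + 1/(40 + 72)) = sqrt(109 + 1/112) = sqrt(12209/112) = sqrt(85463)/28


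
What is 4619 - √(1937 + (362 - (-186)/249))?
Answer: 4619 - √15842957/83 ≈ 4571.0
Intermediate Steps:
4619 - √(1937 + (362 - (-186)/249)) = 4619 - √(1937 + (362 - 1*(-62/83))) = 4619 - √(1937 + (362 + 62/83)) = 4619 - √(1937 + 30108/83) = 4619 - √(190879/83) = 4619 - √15842957/83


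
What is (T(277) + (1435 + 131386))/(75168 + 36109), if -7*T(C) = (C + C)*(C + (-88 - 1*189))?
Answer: 132821/111277 ≈ 1.1936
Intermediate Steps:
T(C) = -2*C*(-277 + C)/7 (T(C) = -(C + C)*(C + (-88 - 1*189))/7 = -2*C*(C + (-88 - 189))/7 = -2*C*(C - 277)/7 = -2*C*(-277 + C)/7)
(T(277) + (1435 + 131386))/(75168 + 36109) = ((2/7)*277*(277 - 1*277) + (1435 + 131386))/(75168 + 36109) = ((2/7)*277*(277 - 277) + 132821)/111277 = ((2/7)*277*0 + 132821)*(1/111277) = (0 + 132821)*(1/111277) = 132821*(1/111277) = 132821/111277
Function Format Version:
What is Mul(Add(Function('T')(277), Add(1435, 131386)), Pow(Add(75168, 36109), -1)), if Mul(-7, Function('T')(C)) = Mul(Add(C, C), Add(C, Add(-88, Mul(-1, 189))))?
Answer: Rational(132821, 111277) ≈ 1.1936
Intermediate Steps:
Function('T')(C) = Mul(Rational(-2, 7), C, Add(-277, C)) (Function('T')(C) = Mul(Rational(-1, 7), Mul(Add(C, C), Add(C, Add(-88, Mul(-1, 189))))) = Mul(Rational(-1, 7), Mul(Mul(2, C), Add(C, Add(-88, -189)))) = Mul(Rational(-1, 7), Mul(Mul(2, C), Add(C, -277))) = Mul(Rational(-1, 7), Mul(Mul(2, C), Add(-277, C))) = Mul(Rational(-1, 7), Mul(2, C, Add(-277, C))) = Mul(Rational(-2, 7), C, Add(-277, C)))
Mul(Add(Function('T')(277), Add(1435, 131386)), Pow(Add(75168, 36109), -1)) = Mul(Add(Mul(Rational(2, 7), 277, Add(277, Mul(-1, 277))), Add(1435, 131386)), Pow(Add(75168, 36109), -1)) = Mul(Add(Mul(Rational(2, 7), 277, Add(277, -277)), 132821), Pow(111277, -1)) = Mul(Add(Mul(Rational(2, 7), 277, 0), 132821), Rational(1, 111277)) = Mul(Add(0, 132821), Rational(1, 111277)) = Mul(132821, Rational(1, 111277)) = Rational(132821, 111277)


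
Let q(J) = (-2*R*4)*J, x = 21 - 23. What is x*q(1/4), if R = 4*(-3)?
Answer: -48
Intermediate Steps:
R = -12
x = -2
q(J) = 96*J (q(J) = (-2*(-12)*4)*J = (24*4)*J = 96*J)
x*q(1/4) = -192/4 = -2*24 = -48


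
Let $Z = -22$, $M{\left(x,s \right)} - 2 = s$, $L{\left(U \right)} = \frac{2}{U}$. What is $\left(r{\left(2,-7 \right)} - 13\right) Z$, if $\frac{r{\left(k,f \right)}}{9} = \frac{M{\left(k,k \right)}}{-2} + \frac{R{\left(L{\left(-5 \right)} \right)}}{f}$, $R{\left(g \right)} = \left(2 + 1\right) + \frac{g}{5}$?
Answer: $\frac{133804}{175} \approx 764.59$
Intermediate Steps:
$M{\left(x,s \right)} = 2 + s$
$R{\left(g \right)} = 3 + \frac{g}{5}$ ($R{\left(g \right)} = 3 + g \frac{1}{5} = 3 + \frac{g}{5}$)
$r{\left(k,f \right)} = -9 - \frac{9 k}{2} + \frac{657}{25 f}$ ($r{\left(k,f \right)} = 9 \left(\frac{2 + k}{-2} + \frac{3 + \frac{2 \frac{1}{-5}}{5}}{f}\right) = 9 \left(\left(2 + k\right) \left(- \frac{1}{2}\right) + \frac{3 + \frac{2 \left(- \frac{1}{5}\right)}{5}}{f}\right) = 9 \left(\left(-1 - \frac{k}{2}\right) + \frac{3 + \frac{1}{5} \left(- \frac{2}{5}\right)}{f}\right) = 9 \left(\left(-1 - \frac{k}{2}\right) + \frac{3 - \frac{2}{25}}{f}\right) = 9 \left(\left(-1 - \frac{k}{2}\right) + \frac{73}{25 f}\right) = 9 \left(-1 - \frac{k}{2} + \frac{73}{25 f}\right) = -9 - \frac{9 k}{2} + \frac{657}{25 f}$)
$\left(r{\left(2,-7 \right)} - 13\right) Z = \left(\frac{9 \left(146 - - 175 \left(2 + 2\right)\right)}{50 \left(-7\right)} - 13\right) \left(-22\right) = \left(\frac{9}{50} \left(- \frac{1}{7}\right) \left(146 - \left(-175\right) 4\right) - 13\right) \left(-22\right) = \left(\frac{9}{50} \left(- \frac{1}{7}\right) \left(146 + 700\right) - 13\right) \left(-22\right) = \left(\frac{9}{50} \left(- \frac{1}{7}\right) 846 - 13\right) \left(-22\right) = \left(- \frac{3807}{175} - 13\right) \left(-22\right) = \left(- \frac{6082}{175}\right) \left(-22\right) = \frac{133804}{175}$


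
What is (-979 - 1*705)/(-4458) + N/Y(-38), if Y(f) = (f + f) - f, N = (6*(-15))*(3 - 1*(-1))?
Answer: 417218/42351 ≈ 9.8514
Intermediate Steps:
N = -360 (N = -90*(3 + 1) = -90*4 = -360)
Y(f) = f (Y(f) = 2*f - f = f)
(-979 - 1*705)/(-4458) + N/Y(-38) = (-979 - 1*705)/(-4458) - 360/(-38) = (-979 - 705)*(-1/4458) - 360*(-1/38) = -1684*(-1/4458) + 180/19 = 842/2229 + 180/19 = 417218/42351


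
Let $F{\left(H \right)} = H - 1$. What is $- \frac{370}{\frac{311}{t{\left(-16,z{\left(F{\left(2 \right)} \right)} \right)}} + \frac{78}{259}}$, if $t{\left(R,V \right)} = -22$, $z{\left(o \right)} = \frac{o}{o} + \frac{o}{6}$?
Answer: $\frac{2108260}{78833} \approx 26.743$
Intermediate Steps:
$F{\left(H \right)} = -1 + H$
$z{\left(o \right)} = 1 + \frac{o}{6}$ ($z{\left(o \right)} = 1 + o \frac{1}{6} = 1 + \frac{o}{6}$)
$- \frac{370}{\frac{311}{t{\left(-16,z{\left(F{\left(2 \right)} \right)} \right)}} + \frac{78}{259}} = - \frac{370}{\frac{311}{-22} + \frac{78}{259}} = - \frac{370}{311 \left(- \frac{1}{22}\right) + 78 \cdot \frac{1}{259}} = - \frac{370}{- \frac{311}{22} + \frac{78}{259}} = - \frac{370}{- \frac{78833}{5698}} = \left(-370\right) \left(- \frac{5698}{78833}\right) = \frac{2108260}{78833}$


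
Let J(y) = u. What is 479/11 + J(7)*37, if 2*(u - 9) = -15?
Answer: 2179/22 ≈ 99.045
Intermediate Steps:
u = 3/2 (u = 9 + (1/2)*(-15) = 9 - 15/2 = 3/2 ≈ 1.5000)
J(y) = 3/2
479/11 + J(7)*37 = 479/11 + (3/2)*37 = 479*(1/11) + 111/2 = 479/11 + 111/2 = 2179/22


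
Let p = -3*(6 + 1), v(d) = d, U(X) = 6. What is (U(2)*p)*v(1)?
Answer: -126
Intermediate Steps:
p = -21 (p = -3*7 = -21)
(U(2)*p)*v(1) = (6*(-21))*1 = -126*1 = -126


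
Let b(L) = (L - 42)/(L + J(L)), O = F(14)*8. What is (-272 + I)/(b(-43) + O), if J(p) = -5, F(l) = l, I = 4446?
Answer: 200352/5461 ≈ 36.688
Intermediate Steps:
O = 112 (O = 14*8 = 112)
b(L) = (-42 + L)/(-5 + L) (b(L) = (L - 42)/(L - 5) = (-42 + L)/(-5 + L))
(-272 + I)/(b(-43) + O) = (-272 + 4446)/((-42 - 43)/(-5 - 43) + 112) = 4174/(-85/(-48) + 112) = 4174/(-1/48*(-85) + 112) = 4174/(85/48 + 112) = 4174/(5461/48) = 4174*(48/5461) = 200352/5461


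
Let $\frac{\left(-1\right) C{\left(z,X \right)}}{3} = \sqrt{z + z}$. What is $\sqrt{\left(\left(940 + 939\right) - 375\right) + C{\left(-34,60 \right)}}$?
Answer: $\sqrt{1504 - 6 i \sqrt{17}} \approx 38.783 - 0.3189 i$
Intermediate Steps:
$C{\left(z,X \right)} = - 3 \sqrt{2} \sqrt{z}$ ($C{\left(z,X \right)} = - 3 \sqrt{z + z} = - 3 \sqrt{2 z} = - 3 \sqrt{2} \sqrt{z}$)
$\sqrt{\left(\left(940 + 939\right) - 375\right) + C{\left(-34,60 \right)}} = \sqrt{\left(\left(940 + 939\right) - 375\right) - 3 \sqrt{2} \sqrt{-34}} = \sqrt{\left(1879 - 375\right) - 3 \sqrt{2} i \sqrt{34}} = \sqrt{1504 - 6 i \sqrt{17}}$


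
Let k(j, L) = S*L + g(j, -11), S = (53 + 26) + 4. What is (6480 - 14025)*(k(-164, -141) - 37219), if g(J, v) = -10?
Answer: 369191940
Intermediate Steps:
S = 83 (S = 79 + 4 = 83)
k(j, L) = -10 + 83*L (k(j, L) = 83*L - 10 = -10 + 83*L)
(6480 - 14025)*(k(-164, -141) - 37219) = (6480 - 14025)*((-10 + 83*(-141)) - 37219) = -7545*((-10 - 11703) - 37219) = -7545*(-11713 - 37219) = -7545*(-48932) = 369191940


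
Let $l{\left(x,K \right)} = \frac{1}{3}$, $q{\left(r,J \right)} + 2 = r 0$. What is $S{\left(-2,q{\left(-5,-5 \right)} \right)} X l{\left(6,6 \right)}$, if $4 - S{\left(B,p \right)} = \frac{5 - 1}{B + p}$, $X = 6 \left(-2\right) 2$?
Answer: $-40$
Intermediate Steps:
$q{\left(r,J \right)} = -2$ ($q{\left(r,J \right)} = -2 + r 0 = -2 + 0 = -2$)
$l{\left(x,K \right)} = \frac{1}{3}$
$X = -24$ ($X = \left(-12\right) 2 = -24$)
$S{\left(B,p \right)} = 4 - \frac{4}{B + p}$ ($S{\left(B,p \right)} = 4 - \frac{5 - 1}{B + p} = 4 - \frac{4}{B + p}$)
$S{\left(-2,q{\left(-5,-5 \right)} \right)} X l{\left(6,6 \right)} = \frac{4 \left(-1 - 2 - 2\right)}{-2 - 2} \left(-24\right) \frac{1}{3} = 4 \frac{1}{-4} \left(-5\right) \left(-24\right) \frac{1}{3} = 4 \left(- \frac{1}{4}\right) \left(-5\right) \left(-24\right) \frac{1}{3} = 5 \left(-24\right) \frac{1}{3} = \left(-120\right) \frac{1}{3} = -40$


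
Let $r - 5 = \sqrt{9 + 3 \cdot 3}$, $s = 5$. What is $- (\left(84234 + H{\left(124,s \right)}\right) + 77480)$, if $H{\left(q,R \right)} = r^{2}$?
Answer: $-161757 - 30 \sqrt{2} \approx -1.618 \cdot 10^{5}$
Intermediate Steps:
$r = 5 + 3 \sqrt{2}$ ($r = 5 + \sqrt{9 + 3 \cdot 3} = 5 + \sqrt{9 + 9} = 5 + \sqrt{18} = 5 + 3 \sqrt{2} \approx 9.2426$)
$H{\left(q,R \right)} = \left(5 + 3 \sqrt{2}\right)^{2}$
$- (\left(84234 + H{\left(124,s \right)}\right) + 77480) = - (\left(84234 + \left(43 + 30 \sqrt{2}\right)\right) + 77480) = - (\left(84277 + 30 \sqrt{2}\right) + 77480) = - (161757 + 30 \sqrt{2}) = -161757 - 30 \sqrt{2}$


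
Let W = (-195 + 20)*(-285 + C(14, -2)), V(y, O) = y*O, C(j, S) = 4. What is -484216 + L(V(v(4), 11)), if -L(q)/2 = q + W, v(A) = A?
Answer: -582654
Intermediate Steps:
V(y, O) = O*y
W = 49175 (W = (-195 + 20)*(-285 + 4) = -175*(-281) = 49175)
L(q) = -98350 - 2*q (L(q) = -2*(q + 49175) = -2*(49175 + q) = -98350 - 2*q)
-484216 + L(V(v(4), 11)) = -484216 + (-98350 - 22*4) = -484216 + (-98350 - 2*44) = -484216 + (-98350 - 88) = -484216 - 98438 = -582654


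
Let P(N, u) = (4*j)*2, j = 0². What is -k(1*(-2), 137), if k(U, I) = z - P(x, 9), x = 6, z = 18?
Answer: -18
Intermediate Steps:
j = 0
P(N, u) = 0 (P(N, u) = (4*0)*2 = 0*2 = 0)
k(U, I) = 18 (k(U, I) = 18 - 1*0 = 18 + 0 = 18)
-k(1*(-2), 137) = -1*18 = -18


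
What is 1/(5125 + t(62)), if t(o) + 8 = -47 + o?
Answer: 1/5132 ≈ 0.00019486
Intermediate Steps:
t(o) = -55 + o (t(o) = -8 + (-47 + o) = -55 + o)
1/(5125 + t(62)) = 1/(5125 + (-55 + 62)) = 1/(5125 + 7) = 1/5132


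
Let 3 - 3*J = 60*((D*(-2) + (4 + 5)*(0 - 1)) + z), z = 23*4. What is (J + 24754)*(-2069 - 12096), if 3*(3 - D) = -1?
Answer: -987088025/3 ≈ -3.2903e+8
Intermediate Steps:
D = 10/3 (D = 3 - ⅓*(-1) = 3 + ⅓ = 10/3 ≈ 3.3333)
z = 92
J = -4577/3 (J = 1 - 20*(((10/3)*(-2) + (4 + 5)*(0 - 1)) + 92) = 1 - 20*((-20/3 + 9*(-1)) + 92) = 1 - 20*((-20/3 - 9) + 92) = 1 - 20*(-47/3 + 92) = 1 - 20*229/3 = 1 - ⅓*4580 = 1 - 4580/3 = -4577/3 ≈ -1525.7)
(J + 24754)*(-2069 - 12096) = (-4577/3 + 24754)*(-2069 - 12096) = (69685/3)*(-14165) = -987088025/3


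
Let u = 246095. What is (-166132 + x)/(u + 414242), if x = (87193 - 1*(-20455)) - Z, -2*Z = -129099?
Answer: -246067/1320674 ≈ -0.18632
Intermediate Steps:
Z = 129099/2 (Z = -½*(-129099) = 129099/2 ≈ 64550.)
x = 86197/2 (x = (87193 - 1*(-20455)) - 1*129099/2 = (87193 + 20455) - 129099/2 = 107648 - 129099/2 = 86197/2 ≈ 43099.)
(-166132 + x)/(u + 414242) = (-166132 + 86197/2)/(246095 + 414242) = -246067/2/660337 = -246067/2*1/660337 = -246067/1320674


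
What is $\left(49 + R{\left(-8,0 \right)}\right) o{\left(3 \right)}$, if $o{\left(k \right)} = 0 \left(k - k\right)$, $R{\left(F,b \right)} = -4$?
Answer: $0$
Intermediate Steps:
$o{\left(k \right)} = 0$ ($o{\left(k \right)} = 0 \cdot 0 = 0$)
$\left(49 + R{\left(-8,0 \right)}\right) o{\left(3 \right)} = \left(49 - 4\right) 0 = 45 \cdot 0 = 0$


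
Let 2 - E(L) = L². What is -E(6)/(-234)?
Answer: -17/117 ≈ -0.14530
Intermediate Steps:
E(L) = 2 - L²
-E(6)/(-234) = -(2 - 1*6²)/(-234) = -(2 - 1*36)*(-1/234) = -(2 - 36)*(-1/234) = -1*(-34)*(-1/234) = 34*(-1/234) = -17/117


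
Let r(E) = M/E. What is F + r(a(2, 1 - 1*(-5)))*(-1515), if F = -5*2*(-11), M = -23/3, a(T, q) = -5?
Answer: -2213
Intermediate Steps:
M = -23/3 (M = -23*1/3 = -23/3 ≈ -7.6667)
r(E) = -23/(3*E)
F = 110 (F = -10*(-11) = 110)
F + r(a(2, 1 - 1*(-5)))*(-1515) = 110 - 23/3/(-5)*(-1515) = 110 - 23/3*(-1/5)*(-1515) = 110 + (23/15)*(-1515) = 110 - 2323 = -2213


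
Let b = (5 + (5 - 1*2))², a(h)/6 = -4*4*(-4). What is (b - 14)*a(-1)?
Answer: 19200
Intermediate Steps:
a(h) = 384 (a(h) = 6*(-4*4*(-4)) = 6*(-16*(-4)) = 6*64 = 384)
b = 64 (b = (5 + (5 - 2))² = (5 + 3)² = 8² = 64)
(b - 14)*a(-1) = (64 - 14)*384 = 50*384 = 19200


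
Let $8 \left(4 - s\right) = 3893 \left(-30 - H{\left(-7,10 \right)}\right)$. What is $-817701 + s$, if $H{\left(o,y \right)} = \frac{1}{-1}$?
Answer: $- \frac{6428679}{8} \approx -8.0359 \cdot 10^{5}$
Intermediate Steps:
$H{\left(o,y \right)} = -1$
$s = \frac{112929}{8}$ ($s = 4 - \frac{3893 \left(-30 - -1\right)}{8} = 4 - \frac{3893 \left(-30 + 1\right)}{8} = 4 - \frac{3893 \left(-29\right)}{8} = 4 - - \frac{112897}{8} = 4 + \frac{112897}{8} = \frac{112929}{8} \approx 14116.0$)
$-817701 + s = -817701 + \frac{112929}{8} = - \frac{6428679}{8}$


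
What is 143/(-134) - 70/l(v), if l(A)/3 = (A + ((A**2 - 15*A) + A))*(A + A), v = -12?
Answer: -153971/144720 ≈ -1.0639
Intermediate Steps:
l(A) = 6*A*(A**2 - 13*A) (l(A) = 3*((A + ((A**2 - 15*A) + A))*(A + A)) = 3*((A + (A**2 - 14*A))*(2*A)) = 3*((A**2 - 13*A)*(2*A)) = 3*(2*A*(A**2 - 13*A)) = 6*A*(A**2 - 13*A))
143/(-134) - 70/l(v) = 143/(-134) - 70*1/(864*(-13 - 12)) = 143*(-1/134) - 70/(6*144*(-25)) = -143/134 - 70/(-21600) = -143/134 - 70*(-1/21600) = -143/134 + 7/2160 = -153971/144720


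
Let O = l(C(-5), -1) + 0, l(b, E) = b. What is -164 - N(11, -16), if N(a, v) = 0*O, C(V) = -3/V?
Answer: -164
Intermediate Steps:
O = 3/5 (O = -3/(-5) + 0 = -3*(-1/5) + 0 = 3/5 + 0 = 3/5 ≈ 0.60000)
N(a, v) = 0 (N(a, v) = 0*(3/5) = 0)
-164 - N(11, -16) = -164 - 1*0 = -164 + 0 = -164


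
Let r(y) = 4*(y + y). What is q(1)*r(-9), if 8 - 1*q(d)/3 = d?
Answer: -1512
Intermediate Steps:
r(y) = 8*y (r(y) = 4*(2*y) = 8*y)
q(d) = 24 - 3*d
q(1)*r(-9) = (24 - 3*1)*(8*(-9)) = (24 - 3)*(-72) = 21*(-72) = -1512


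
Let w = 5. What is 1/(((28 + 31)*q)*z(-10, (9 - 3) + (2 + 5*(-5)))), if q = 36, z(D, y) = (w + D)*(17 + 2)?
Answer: -1/201780 ≈ -4.9559e-6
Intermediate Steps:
z(D, y) = 95 + 19*D (z(D, y) = (5 + D)*(17 + 2) = (5 + D)*19 = 95 + 19*D)
1/(((28 + 31)*q)*z(-10, (9 - 3) + (2 + 5*(-5)))) = 1/(((28 + 31)*36)*(95 + 19*(-10))) = 1/((59*36)*(95 - 190)) = 1/(2124*(-95)) = 1/(-201780) = -1/201780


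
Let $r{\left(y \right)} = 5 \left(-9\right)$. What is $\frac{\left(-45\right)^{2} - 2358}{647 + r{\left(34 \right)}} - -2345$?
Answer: $\frac{1411357}{602} \approx 2344.4$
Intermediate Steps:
$r{\left(y \right)} = -45$
$\frac{\left(-45\right)^{2} - 2358}{647 + r{\left(34 \right)}} - -2345 = \frac{\left(-45\right)^{2} - 2358}{647 - 45} - -2345 = \frac{2025 - 2358}{602} + 2345 = \left(-333\right) \frac{1}{602} + 2345 = - \frac{333}{602} + 2345 = \frac{1411357}{602}$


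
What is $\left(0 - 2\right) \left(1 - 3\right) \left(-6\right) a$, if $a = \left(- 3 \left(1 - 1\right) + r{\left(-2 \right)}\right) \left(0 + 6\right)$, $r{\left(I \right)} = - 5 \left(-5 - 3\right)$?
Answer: $-5760$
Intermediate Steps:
$r{\left(I \right)} = 40$ ($r{\left(I \right)} = \left(-5\right) \left(-8\right) = 40$)
$a = 240$ ($a = \left(- 3 \left(1 - 1\right) + 40\right) \left(0 + 6\right) = \left(\left(-3\right) 0 + 40\right) 6 = \left(0 + 40\right) 6 = 40 \cdot 6 = 240$)
$\left(0 - 2\right) \left(1 - 3\right) \left(-6\right) a = \left(0 - 2\right) \left(1 - 3\right) \left(-6\right) 240 = \left(-2\right) \left(-2\right) \left(-6\right) 240 = 4 \left(-6\right) 240 = \left(-24\right) 240 = -5760$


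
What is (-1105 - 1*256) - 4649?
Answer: -6010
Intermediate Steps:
(-1105 - 1*256) - 4649 = (-1105 - 256) - 4649 = -1361 - 4649 = -6010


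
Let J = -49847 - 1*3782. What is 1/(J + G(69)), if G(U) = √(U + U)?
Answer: -53629/2876069503 - √138/2876069503 ≈ -1.8651e-5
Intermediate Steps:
J = -53629 (J = -49847 - 3782 = -53629)
G(U) = √2*√U (G(U) = √(2*U) = √2*√U)
1/(J + G(69)) = 1/(-53629 + √2*√69) = 1/(-53629 + √138)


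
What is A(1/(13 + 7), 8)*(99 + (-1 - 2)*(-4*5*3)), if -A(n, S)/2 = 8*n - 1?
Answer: 1674/5 ≈ 334.80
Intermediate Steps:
A(n, S) = 2 - 16*n (A(n, S) = -2*(8*n - 1) = -2*(-1 + 8*n) = 2 - 16*n)
A(1/(13 + 7), 8)*(99 + (-1 - 2)*(-4*5*3)) = (2 - 16/(13 + 7))*(99 + (-1 - 2)*(-4*5*3)) = (2 - 16/20)*(99 - (-60)*3) = (2 - 16*1/20)*(99 - 3*(-60)) = (2 - ⅘)*(99 + 180) = (6/5)*279 = 1674/5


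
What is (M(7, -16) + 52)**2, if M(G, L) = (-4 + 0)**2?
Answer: 4624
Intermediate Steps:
M(G, L) = 16 (M(G, L) = (-4)**2 = 16)
(M(7, -16) + 52)**2 = (16 + 52)**2 = 68**2 = 4624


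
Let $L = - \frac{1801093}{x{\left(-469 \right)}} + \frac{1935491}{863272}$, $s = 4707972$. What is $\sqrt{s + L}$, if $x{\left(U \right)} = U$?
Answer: $\frac{3 \sqrt{117671402872811262}}{474092} \approx 2170.7$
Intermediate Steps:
$L = \frac{222248700225}{57839224}$ ($L = - \frac{1801093}{-469} + \frac{1935491}{863272} = \left(-1801093\right) \left(- \frac{1}{469}\right) + 1935491 \cdot \frac{1}{863272} = \frac{257299}{67} + \frac{1935491}{863272} = \frac{222248700225}{57839224} \approx 3842.5$)
$\sqrt{s + L} = \sqrt{4707972 + \frac{222248700225}{57839224}} = \sqrt{\frac{272527695793953}{57839224}} = \frac{3 \sqrt{117671402872811262}}{474092}$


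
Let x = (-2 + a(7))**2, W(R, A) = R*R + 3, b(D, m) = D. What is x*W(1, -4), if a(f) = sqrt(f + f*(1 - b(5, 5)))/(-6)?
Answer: (12 + I*sqrt(21))**2/9 ≈ 13.667 + 12.22*I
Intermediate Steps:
W(R, A) = 3 + R**2 (W(R, A) = R**2 + 3 = 3 + R**2)
a(f) = -sqrt(3)*sqrt(-f)/6 (a(f) = sqrt(f + f*(1 - 1*5))/(-6) = sqrt(f + f*(1 - 5))*(-1/6) = sqrt(f + f*(-4))*(-1/6) = sqrt(f - 4*f)*(-1/6) = sqrt(-3*f)*(-1/6) = (sqrt(3)*sqrt(-f))*(-1/6) = -sqrt(3)*sqrt(-f)/6)
x = (-2 - I*sqrt(21)/6)**2 (x = (-2 - sqrt(3)*sqrt(-1*7)/6)**2 = (-2 - sqrt(3)*sqrt(-7)/6)**2 = (-2 - sqrt(3)*I*sqrt(7)/6)**2 = (-2 - I*sqrt(21)/6)**2 ≈ 3.4167 + 3.055*I)
x*W(1, -4) = ((12 + I*sqrt(21))**2/36)*(3 + 1**2) = ((12 + I*sqrt(21))**2/36)*(3 + 1) = ((12 + I*sqrt(21))**2/36)*4 = (12 + I*sqrt(21))**2/9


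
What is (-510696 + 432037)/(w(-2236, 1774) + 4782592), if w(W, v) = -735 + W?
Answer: -11237/682803 ≈ -0.016457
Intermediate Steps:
(-510696 + 432037)/(w(-2236, 1774) + 4782592) = (-510696 + 432037)/((-735 - 2236) + 4782592) = -78659/(-2971 + 4782592) = -78659/4779621 = -78659*1/4779621 = -11237/682803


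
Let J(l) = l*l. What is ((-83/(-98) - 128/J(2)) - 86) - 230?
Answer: -34021/98 ≈ -347.15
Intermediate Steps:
J(l) = l²
((-83/(-98) - 128/J(2)) - 86) - 230 = ((-83/(-98) - 128/(2²)) - 86) - 230 = ((-83*(-1/98) - 128/4) - 86) - 230 = ((83/98 - 128*¼) - 86) - 230 = ((83/98 - 32) - 86) - 230 = (-3053/98 - 86) - 230 = -11481/98 - 230 = -34021/98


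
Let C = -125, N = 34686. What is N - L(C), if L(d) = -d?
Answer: 34561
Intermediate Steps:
N - L(C) = 34686 - (-1)*(-125) = 34686 - 1*125 = 34686 - 125 = 34561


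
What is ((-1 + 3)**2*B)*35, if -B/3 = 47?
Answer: -19740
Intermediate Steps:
B = -141 (B = -3*47 = -141)
((-1 + 3)**2*B)*35 = ((-1 + 3)**2*(-141))*35 = (2**2*(-141))*35 = (4*(-141))*35 = -564*35 = -19740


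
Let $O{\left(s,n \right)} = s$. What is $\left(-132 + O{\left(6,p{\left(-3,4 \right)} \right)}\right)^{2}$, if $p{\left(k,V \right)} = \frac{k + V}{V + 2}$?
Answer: $15876$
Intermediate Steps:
$p{\left(k,V \right)} = \frac{V + k}{2 + V}$
$\left(-132 + O{\left(6,p{\left(-3,4 \right)} \right)}\right)^{2} = \left(-132 + 6\right)^{2} = \left(-126\right)^{2} = 15876$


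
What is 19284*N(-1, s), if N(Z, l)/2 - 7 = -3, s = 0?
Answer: 154272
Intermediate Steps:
N(Z, l) = 8 (N(Z, l) = 14 + 2*(-3) = 14 - 6 = 8)
19284*N(-1, s) = 19284*8 = 154272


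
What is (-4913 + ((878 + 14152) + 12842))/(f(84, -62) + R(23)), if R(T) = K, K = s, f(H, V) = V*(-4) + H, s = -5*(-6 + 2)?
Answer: 22959/352 ≈ 65.224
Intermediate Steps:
s = 20 (s = -5*(-4) = 20)
f(H, V) = H - 4*V (f(H, V) = -4*V + H = H - 4*V)
K = 20
R(T) = 20
(-4913 + ((878 + 14152) + 12842))/(f(84, -62) + R(23)) = (-4913 + ((878 + 14152) + 12842))/((84 - 4*(-62)) + 20) = (-4913 + (15030 + 12842))/((84 + 248) + 20) = (-4913 + 27872)/(332 + 20) = 22959/352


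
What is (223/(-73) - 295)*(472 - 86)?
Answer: -8398588/73 ≈ -1.1505e+5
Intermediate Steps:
(223/(-73) - 295)*(472 - 86) = (223*(-1/73) - 295)*386 = (-223/73 - 295)*386 = -21758/73*386 = -8398588/73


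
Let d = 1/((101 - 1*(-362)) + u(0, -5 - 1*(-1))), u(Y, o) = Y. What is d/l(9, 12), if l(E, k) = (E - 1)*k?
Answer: 1/44448 ≈ 2.2498e-5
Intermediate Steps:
l(E, k) = k*(-1 + E) (l(E, k) = (-1 + E)*k = k*(-1 + E))
d = 1/463 (d = 1/((101 - 1*(-362)) + 0) = 1/((101 + 362) + 0) = 1/(463 + 0) = 1/463 ≈ 0.0021598)
d/l(9, 12) = 1/(463*((12*(-1 + 9)))) = 1/(463*((12*8))) = (1/463)/96 = (1/463)*(1/96) = 1/44448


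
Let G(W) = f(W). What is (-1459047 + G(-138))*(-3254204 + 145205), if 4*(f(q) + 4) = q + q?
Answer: 4536402620880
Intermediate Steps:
f(q) = -4 + q/2 (f(q) = -4 + (q + q)/4 = -4 + (2*q)/4 = -4 + q/2)
G(W) = -4 + W/2
(-1459047 + G(-138))*(-3254204 + 145205) = (-1459047 + (-4 + (½)*(-138)))*(-3254204 + 145205) = (-1459047 + (-4 - 69))*(-3108999) = (-1459047 - 73)*(-3108999) = -1459120*(-3108999) = 4536402620880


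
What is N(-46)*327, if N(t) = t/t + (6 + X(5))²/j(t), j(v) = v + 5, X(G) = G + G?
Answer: -70305/41 ≈ -1714.8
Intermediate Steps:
X(G) = 2*G
j(v) = 5 + v
N(t) = 1 + 256/(5 + t) (N(t) = t/t + (6 + 2*5)²/(5 + t) = 1 + (6 + 10)²/(5 + t) = 1 + 16²/(5 + t) = 1 + 256/(5 + t))
N(-46)*327 = ((261 - 46)/(5 - 46))*327 = (215/(-41))*327 = -1/41*215*327 = -215/41*327 = -70305/41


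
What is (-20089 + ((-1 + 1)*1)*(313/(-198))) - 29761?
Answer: -49850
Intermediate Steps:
(-20089 + ((-1 + 1)*1)*(313/(-198))) - 29761 = (-20089 + (0*1)*(313*(-1/198))) - 29761 = (-20089 + 0*(-313/198)) - 29761 = (-20089 + 0) - 29761 = -20089 - 29761 = -49850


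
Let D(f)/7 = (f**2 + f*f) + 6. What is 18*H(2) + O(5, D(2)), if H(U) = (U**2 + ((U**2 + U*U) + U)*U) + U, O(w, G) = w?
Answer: 473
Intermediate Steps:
D(f) = 42 + 14*f**2 (D(f) = 7*((f**2 + f*f) + 6) = 7*((f**2 + f**2) + 6) = 7*(2*f**2 + 6) = 7*(6 + 2*f**2) = 42 + 14*f**2)
H(U) = U + U**2 + U*(U + 2*U**2) (H(U) = (U**2 + ((U**2 + U**2) + U)*U) + U = (U**2 + (2*U**2 + U)*U) + U = (U**2 + (U + 2*U**2)*U) + U = (U**2 + U*(U + 2*U**2)) + U = U + U**2 + U*(U + 2*U**2))
18*H(2) + O(5, D(2)) = 18*(2*(1 + 2*2 + 2*2**2)) + 5 = 18*(2*(1 + 4 + 2*4)) + 5 = 18*(2*(1 + 4 + 8)) + 5 = 18*(2*13) + 5 = 18*26 + 5 = 468 + 5 = 473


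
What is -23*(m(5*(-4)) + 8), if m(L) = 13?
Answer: -483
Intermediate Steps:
-23*(m(5*(-4)) + 8) = -23*(13 + 8) = -23*21 = -483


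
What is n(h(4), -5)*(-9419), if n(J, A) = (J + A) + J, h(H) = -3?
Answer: 103609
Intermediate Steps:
n(J, A) = A + 2*J (n(J, A) = (A + J) + J = A + 2*J)
n(h(4), -5)*(-9419) = (-5 + 2*(-3))*(-9419) = (-5 - 6)*(-9419) = -11*(-9419) = 103609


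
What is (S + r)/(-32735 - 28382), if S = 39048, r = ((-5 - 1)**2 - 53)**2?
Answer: -39337/61117 ≈ -0.64363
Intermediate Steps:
r = 289 (r = ((-6)**2 - 53)**2 = (36 - 53)**2 = (-17)**2 = 289)
(S + r)/(-32735 - 28382) = (39048 + 289)/(-32735 - 28382) = 39337/(-61117) = 39337*(-1/61117) = -39337/61117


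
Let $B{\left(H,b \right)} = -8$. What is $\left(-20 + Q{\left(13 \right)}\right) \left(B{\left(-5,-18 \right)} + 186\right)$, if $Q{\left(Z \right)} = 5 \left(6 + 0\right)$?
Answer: $1780$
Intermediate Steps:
$Q{\left(Z \right)} = 30$ ($Q{\left(Z \right)} = 5 \cdot 6 = 30$)
$\left(-20 + Q{\left(13 \right)}\right) \left(B{\left(-5,-18 \right)} + 186\right) = \left(-20 + 30\right) \left(-8 + 186\right) = 10 \cdot 178 = 1780$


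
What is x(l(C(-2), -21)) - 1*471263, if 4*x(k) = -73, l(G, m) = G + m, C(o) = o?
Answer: -1885125/4 ≈ -4.7128e+5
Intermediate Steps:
x(k) = -73/4 (x(k) = (¼)*(-73) = -73/4)
x(l(C(-2), -21)) - 1*471263 = -73/4 - 1*471263 = -73/4 - 471263 = -1885125/4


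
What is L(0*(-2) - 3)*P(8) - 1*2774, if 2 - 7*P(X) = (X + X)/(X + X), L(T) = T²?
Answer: -19409/7 ≈ -2772.7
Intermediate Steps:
P(X) = ⅐ (P(X) = 2/7 - (X + X)/(7*(X + X)) = 2/7 - 2*X/(7*(2*X)) = 2/7 - 2*X*1/(2*X)/7 = 2/7 - ⅐*1 = 2/7 - ⅐ = ⅐)
L(0*(-2) - 3)*P(8) - 1*2774 = (0*(-2) - 3)²*(⅐) - 1*2774 = (0 - 3)²*(⅐) - 2774 = (-3)²*(⅐) - 2774 = 9*(⅐) - 2774 = 9/7 - 2774 = -19409/7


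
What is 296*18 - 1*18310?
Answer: -12982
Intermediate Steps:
296*18 - 1*18310 = 5328 - 18310 = -12982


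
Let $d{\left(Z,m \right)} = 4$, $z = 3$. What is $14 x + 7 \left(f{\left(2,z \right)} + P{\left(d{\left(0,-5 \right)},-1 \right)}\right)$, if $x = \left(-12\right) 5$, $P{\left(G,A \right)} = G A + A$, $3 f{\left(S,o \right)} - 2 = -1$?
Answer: $- \frac{2618}{3} \approx -872.67$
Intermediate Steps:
$f{\left(S,o \right)} = \frac{1}{3}$ ($f{\left(S,o \right)} = \frac{2}{3} + \frac{1}{3} \left(-1\right) = \frac{2}{3} - \frac{1}{3} = \frac{1}{3}$)
$P{\left(G,A \right)} = A + A G$ ($P{\left(G,A \right)} = A G + A = A + A G$)
$x = -60$
$14 x + 7 \left(f{\left(2,z \right)} + P{\left(d{\left(0,-5 \right)},-1 \right)}\right) = 14 \left(-60\right) + 7 \left(\frac{1}{3} - \left(1 + 4\right)\right) = -840 + 7 \left(\frac{1}{3} - 5\right) = -840 + 7 \left(- \frac{14}{3}\right) = -840 - \frac{98}{3} = - \frac{2618}{3}$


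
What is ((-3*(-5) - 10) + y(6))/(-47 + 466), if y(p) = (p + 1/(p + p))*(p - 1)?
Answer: 425/5028 ≈ 0.084527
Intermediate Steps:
y(p) = (-1 + p)*(p + 1/(2*p)) (y(p) = (p + 1/(2*p))*(-1 + p) = (-1 + p)*(p + 1/(2*p)))
((-3*(-5) - 10) + y(6))/(-47 + 466) = ((-3*(-5) - 10) + (½ + 6² - 1*6 - ½/6))/(-47 + 466) = ((15 - 10) + (½ + 36 - 6 - ½*⅙))/419 = (5 + (½ + 36 - 6 - 1/12))*(1/419) = (5 + 365/12)*(1/419) = (425/12)*(1/419) = 425/5028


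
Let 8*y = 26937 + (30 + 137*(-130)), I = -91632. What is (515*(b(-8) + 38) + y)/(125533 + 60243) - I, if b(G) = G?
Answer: 136184344213/1486208 ≈ 91632.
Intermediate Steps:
y = 9157/8 (y = (26937 + (30 + 137*(-130)))/8 = (26937 + (30 - 17810))/8 = (26937 - 17780)/8 = (⅛)*9157 = 9157/8 ≈ 1144.6)
(515*(b(-8) + 38) + y)/(125533 + 60243) - I = (515*(-8 + 38) + 9157/8)/(125533 + 60243) - 1*(-91632) = (515*30 + 9157/8)/185776 + 91632 = (15450 + 9157/8)*(1/185776) + 91632 = (132757/8)*(1/185776) + 91632 = 132757/1486208 + 91632 = 136184344213/1486208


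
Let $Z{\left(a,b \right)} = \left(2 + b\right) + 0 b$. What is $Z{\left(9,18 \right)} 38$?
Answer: $760$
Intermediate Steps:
$Z{\left(a,b \right)} = 2 + b$ ($Z{\left(a,b \right)} = \left(2 + b\right) + 0 = 2 + b$)
$Z{\left(9,18 \right)} 38 = \left(2 + 18\right) 38 = 20 \cdot 38 = 760$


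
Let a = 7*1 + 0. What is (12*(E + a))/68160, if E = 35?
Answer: 21/2840 ≈ 0.0073944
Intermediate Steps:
a = 7 (a = 7 + 0 = 7)
(12*(E + a))/68160 = (12*(35 + 7))/68160 = (12*42)*(1/68160) = 504*(1/68160) = 21/2840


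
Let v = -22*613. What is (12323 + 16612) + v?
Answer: 15449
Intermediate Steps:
v = -13486
(12323 + 16612) + v = (12323 + 16612) - 13486 = 28935 - 13486 = 15449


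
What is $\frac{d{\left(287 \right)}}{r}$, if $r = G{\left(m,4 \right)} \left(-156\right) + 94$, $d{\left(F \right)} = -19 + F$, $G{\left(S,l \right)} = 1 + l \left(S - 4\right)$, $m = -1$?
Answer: $\frac{134}{1529} \approx 0.087639$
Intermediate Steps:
$G{\left(S,l \right)} = 1 + l \left(-4 + S\right)$
$r = 3058$ ($r = \left(1 - 16 - 4\right) \left(-156\right) + 94 = \left(-19\right) \left(-156\right) + 94 = 2964 + 94 = 3058$)
$\frac{d{\left(287 \right)}}{r} = \frac{-19 + 287}{3058} = 268 \cdot \frac{1}{3058} = \frac{134}{1529}$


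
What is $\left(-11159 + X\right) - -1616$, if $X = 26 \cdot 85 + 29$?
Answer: $-7304$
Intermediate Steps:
$X = 2239$ ($X = 2210 + 29 = 2239$)
$\left(-11159 + X\right) - -1616 = \left(-11159 + 2239\right) - -1616 = -8920 + \left(-13209 + 14825\right) = -8920 + 1616 = -7304$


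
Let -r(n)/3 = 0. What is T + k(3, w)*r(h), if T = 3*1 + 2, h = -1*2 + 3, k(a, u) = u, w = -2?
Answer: 5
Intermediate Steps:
h = 1 (h = -2 + 3 = 1)
r(n) = 0 (r(n) = -3*0 = 0)
T = 5 (T = 3 + 2 = 5)
T + k(3, w)*r(h) = 5 - 2*0 = 5 + 0 = 5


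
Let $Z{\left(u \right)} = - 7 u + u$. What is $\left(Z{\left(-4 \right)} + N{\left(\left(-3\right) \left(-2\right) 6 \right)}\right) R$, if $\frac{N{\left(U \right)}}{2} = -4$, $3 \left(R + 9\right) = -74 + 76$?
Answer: $- \frac{400}{3} \approx -133.33$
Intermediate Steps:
$R = - \frac{25}{3}$ ($R = -9 + \frac{-74 + 76}{3} = -9 + \frac{1}{3} \cdot 2 = -9 + \frac{2}{3} = - \frac{25}{3} \approx -8.3333$)
$Z{\left(u \right)} = - 6 u$
$N{\left(U \right)} = -8$ ($N{\left(U \right)} = 2 \left(-4\right) = -8$)
$\left(Z{\left(-4 \right)} + N{\left(\left(-3\right) \left(-2\right) 6 \right)}\right) R = \left(\left(-6\right) \left(-4\right) - 8\right) \left(- \frac{25}{3}\right) = \left(24 - 8\right) \left(- \frac{25}{3}\right) = 16 \left(- \frac{25}{3}\right) = - \frac{400}{3}$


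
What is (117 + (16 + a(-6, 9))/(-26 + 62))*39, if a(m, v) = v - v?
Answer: 13741/3 ≈ 4580.3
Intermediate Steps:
a(m, v) = 0
(117 + (16 + a(-6, 9))/(-26 + 62))*39 = (117 + (16 + 0)/(-26 + 62))*39 = (117 + 16/36)*39 = (117 + 16*(1/36))*39 = (117 + 4/9)*39 = (1057/9)*39 = 13741/3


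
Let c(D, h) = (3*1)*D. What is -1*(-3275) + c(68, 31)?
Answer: 3479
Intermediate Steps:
c(D, h) = 3*D
-1*(-3275) + c(68, 31) = -1*(-3275) + 3*68 = 3275 + 204 = 3479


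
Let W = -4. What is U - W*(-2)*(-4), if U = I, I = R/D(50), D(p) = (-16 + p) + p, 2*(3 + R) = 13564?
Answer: 9467/84 ≈ 112.70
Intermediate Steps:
R = 6779 (R = -3 + (½)*13564 = -3 + 6782 = 6779)
D(p) = -16 + 2*p
I = 6779/84 (I = 6779/(-16 + 2*50) = 6779/(-16 + 100) = 6779/84 ≈ 80.702)
U = 6779/84 ≈ 80.702
U - W*(-2)*(-4) = 6779/84 - (-4*(-2))*(-4) = 6779/84 - 8*(-4) = 6779/84 - 1*(-32) = 6779/84 + 32 = 9467/84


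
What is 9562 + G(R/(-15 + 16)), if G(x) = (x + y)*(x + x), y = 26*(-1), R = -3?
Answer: 9736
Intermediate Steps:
y = -26
G(x) = 2*x*(-26 + x) (G(x) = (x - 26)*(x + x) = (-26 + x)*(2*x) = 2*x*(-26 + x))
9562 + G(R/(-15 + 16)) = 9562 + 2*(-3/(-15 + 16))*(-26 - 3/(-15 + 16)) = 9562 + 2*(-3/1)*(-26 - 3/1) = 9562 + 2*(-3*1)*(-26 - 3*1) = 9562 + 2*(-3)*(-26 - 3) = 9562 + 2*(-3)*(-29) = 9562 + 174 = 9736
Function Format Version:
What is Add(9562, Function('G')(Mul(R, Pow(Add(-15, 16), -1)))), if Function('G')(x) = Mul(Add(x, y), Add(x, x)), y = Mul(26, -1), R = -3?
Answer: 9736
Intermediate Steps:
y = -26
Function('G')(x) = Mul(2, x, Add(-26, x)) (Function('G')(x) = Mul(Add(x, -26), Add(x, x)) = Mul(Add(-26, x), Mul(2, x)) = Mul(2, x, Add(-26, x)))
Add(9562, Function('G')(Mul(R, Pow(Add(-15, 16), -1)))) = Add(9562, Mul(2, Mul(-3, Pow(Add(-15, 16), -1)), Add(-26, Mul(-3, Pow(Add(-15, 16), -1))))) = Add(9562, Mul(2, Mul(-3, Pow(1, -1)), Add(-26, Mul(-3, Pow(1, -1))))) = Add(9562, Mul(2, Mul(-3, 1), Add(-26, Mul(-3, 1)))) = Add(9562, Mul(2, -3, Add(-26, -3))) = Add(9562, Mul(2, -3, -29)) = Add(9562, 174) = 9736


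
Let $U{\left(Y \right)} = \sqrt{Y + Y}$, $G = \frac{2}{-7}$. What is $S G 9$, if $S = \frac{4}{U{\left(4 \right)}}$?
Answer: $- \frac{18 \sqrt{2}}{7} \approx -3.6366$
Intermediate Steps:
$G = - \frac{2}{7}$ ($G = 2 \left(- \frac{1}{7}\right) = - \frac{2}{7} \approx -0.28571$)
$U{\left(Y \right)} = \sqrt{2} \sqrt{Y}$ ($U{\left(Y \right)} = \sqrt{2 Y} = \sqrt{2} \sqrt{Y}$)
$S = \sqrt{2}$ ($S = \frac{4}{\sqrt{2} \sqrt{4}} = \frac{4}{\sqrt{2} \cdot 2} = \frac{4}{2 \sqrt{2}} = 4 \frac{\sqrt{2}}{4} = \sqrt{2} \approx 1.4142$)
$S G 9 = \sqrt{2} \left(\left(- \frac{2}{7}\right) 9\right) = \sqrt{2} \left(- \frac{18}{7}\right) = - \frac{18 \sqrt{2}}{7}$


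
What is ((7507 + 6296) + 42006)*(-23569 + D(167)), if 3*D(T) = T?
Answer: -1312255620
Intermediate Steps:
D(T) = T/3
((7507 + 6296) + 42006)*(-23569 + D(167)) = ((7507 + 6296) + 42006)*(-23569 + (⅓)*167) = (13803 + 42006)*(-23569 + 167/3) = 55809*(-70540/3) = -1312255620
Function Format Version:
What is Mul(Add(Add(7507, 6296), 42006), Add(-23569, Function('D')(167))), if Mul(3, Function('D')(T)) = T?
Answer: -1312255620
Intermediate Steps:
Function('D')(T) = Mul(Rational(1, 3), T)
Mul(Add(Add(7507, 6296), 42006), Add(-23569, Function('D')(167))) = Mul(Add(Add(7507, 6296), 42006), Add(-23569, Mul(Rational(1, 3), 167))) = Mul(Add(13803, 42006), Add(-23569, Rational(167, 3))) = Mul(55809, Rational(-70540, 3)) = -1312255620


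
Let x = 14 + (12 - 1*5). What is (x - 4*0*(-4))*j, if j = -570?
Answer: -11970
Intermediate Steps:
x = 21 (x = 14 + (12 - 5) = 14 + 7 = 21)
(x - 4*0*(-4))*j = (21 - 4*0*(-4))*(-570) = (21 + 0*(-4))*(-570) = (21 + 0)*(-570) = 21*(-570) = -11970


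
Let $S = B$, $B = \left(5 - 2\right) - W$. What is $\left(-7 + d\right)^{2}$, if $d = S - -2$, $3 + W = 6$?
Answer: $25$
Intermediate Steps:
$W = 3$ ($W = -3 + 6 = 3$)
$B = 0$ ($B = \left(5 - 2\right) - 3 = 3 - 3 = 0$)
$S = 0$
$d = 2$ ($d = 0 - -2 = 0 + 2 = 2$)
$\left(-7 + d\right)^{2} = \left(-7 + 2\right)^{2} = \left(-5\right)^{2} = 25$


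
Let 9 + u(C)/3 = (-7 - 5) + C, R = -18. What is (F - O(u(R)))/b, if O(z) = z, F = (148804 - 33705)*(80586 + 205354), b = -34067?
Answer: -32911408177/34067 ≈ -9.6608e+5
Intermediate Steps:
F = 32911408060 (F = 115099*285940 = 32911408060)
u(C) = -63 + 3*C (u(C) = -27 + 3*((-7 - 5) + C) = -27 + 3*(-12 + C) = -27 + (-36 + 3*C) = -63 + 3*C)
(F - O(u(R)))/b = (32911408060 - (-63 + 3*(-18)))/(-34067) = (32911408060 - (-63 - 54))*(-1/34067) = (32911408060 - 1*(-117))*(-1/34067) = (32911408060 + 117)*(-1/34067) = 32911408177*(-1/34067) = -32911408177/34067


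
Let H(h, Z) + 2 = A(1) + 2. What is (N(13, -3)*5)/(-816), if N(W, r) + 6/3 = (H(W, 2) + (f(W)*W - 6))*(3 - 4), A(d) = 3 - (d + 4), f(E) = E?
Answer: 815/816 ≈ 0.99877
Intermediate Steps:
A(d) = -1 - d (A(d) = 3 - (4 + d) = 3 + (-4 - d) = -1 - d)
H(h, Z) = -2 (H(h, Z) = -2 + ((-1 - 1*1) + 2) = -2 + ((-1 - 1) + 2) = -2 + (-2 + 2) = -2 + 0 = -2)
N(W, r) = 6 - W² (N(W, r) = -2 + (-2 + (W*W - 6))*(3 - 4) = -2 + (-2 + (W² - 6))*(-1) = -2 + (-2 + (-6 + W²))*(-1) = -2 + (-8 + W²)*(-1) = -2 + (8 - W²) = 6 - W²)
(N(13, -3)*5)/(-816) = ((6 - 1*13²)*5)/(-816) = ((6 - 1*169)*5)*(-1/816) = ((6 - 169)*5)*(-1/816) = -163*5*(-1/816) = -815*(-1/816) = 815/816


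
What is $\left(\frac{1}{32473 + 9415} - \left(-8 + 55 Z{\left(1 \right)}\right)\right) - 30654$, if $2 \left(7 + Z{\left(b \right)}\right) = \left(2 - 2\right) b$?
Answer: $- \frac{1267572767}{41888} \approx -30261.0$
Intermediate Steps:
$Z{\left(b \right)} = -7$ ($Z{\left(b \right)} = -7 + \frac{\left(2 - 2\right) b}{2} = -7 + \frac{0 b}{2} = -7 + \frac{1}{2} \cdot 0 = -7 + 0 = -7$)
$\left(\frac{1}{32473 + 9415} - \left(-8 + 55 Z{\left(1 \right)}\right)\right) - 30654 = \left(\frac{1}{32473 + 9415} + \left(\left(-55\right) \left(-7\right) + 8\right)\right) - 30654 = \left(\frac{1}{41888} + \left(385 + 8\right)\right) - 30654 = \left(\frac{1}{41888} + 393\right) - 30654 = \frac{16461985}{41888} - 30654 = - \frac{1267572767}{41888}$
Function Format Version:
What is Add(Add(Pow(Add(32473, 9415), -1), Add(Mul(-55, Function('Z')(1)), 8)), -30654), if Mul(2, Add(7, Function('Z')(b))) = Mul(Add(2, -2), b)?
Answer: Rational(-1267572767, 41888) ≈ -30261.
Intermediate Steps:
Function('Z')(b) = -7 (Function('Z')(b) = Add(-7, Mul(Rational(1, 2), Mul(Add(2, -2), b))) = Add(-7, Mul(Rational(1, 2), Mul(0, b))) = Add(-7, Mul(Rational(1, 2), 0)) = Add(-7, 0) = -7)
Add(Add(Pow(Add(32473, 9415), -1), Add(Mul(-55, Function('Z')(1)), 8)), -30654) = Add(Add(Pow(Add(32473, 9415), -1), Add(Mul(-55, -7), 8)), -30654) = Add(Add(Pow(41888, -1), Add(385, 8)), -30654) = Add(Add(Rational(1, 41888), 393), -30654) = Add(Rational(16461985, 41888), -30654) = Rational(-1267572767, 41888)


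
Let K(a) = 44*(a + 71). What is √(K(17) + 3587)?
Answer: √7459 ≈ 86.365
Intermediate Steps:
K(a) = 3124 + 44*a (K(a) = 44*(71 + a) = 3124 + 44*a)
√(K(17) + 3587) = √((3124 + 44*17) + 3587) = √((3124 + 748) + 3587) = √(3872 + 3587) = √7459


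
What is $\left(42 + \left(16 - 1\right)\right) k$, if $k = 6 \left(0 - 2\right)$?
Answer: $-684$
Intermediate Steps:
$k = -12$ ($k = 6 \left(-2\right) = -12$)
$\left(42 + \left(16 - 1\right)\right) k = \left(42 + \left(16 - 1\right)\right) \left(-12\right) = \left(42 + 15\right) \left(-12\right) = 57 \left(-12\right) = -684$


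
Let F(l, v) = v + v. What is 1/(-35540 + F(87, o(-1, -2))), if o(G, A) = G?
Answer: -1/35542 ≈ -2.8136e-5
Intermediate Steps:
F(l, v) = 2*v
1/(-35540 + F(87, o(-1, -2))) = 1/(-35540 + 2*(-1)) = 1/(-35540 - 2) = 1/(-35542) = -1/35542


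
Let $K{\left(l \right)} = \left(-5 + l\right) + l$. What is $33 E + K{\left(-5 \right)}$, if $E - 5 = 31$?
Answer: $1173$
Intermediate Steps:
$E = 36$ ($E = 5 + 31 = 36$)
$K{\left(l \right)} = -5 + 2 l$
$33 E + K{\left(-5 \right)} = 33 \cdot 36 + \left(-5 + 2 \left(-5\right)\right) = 1188 - 15 = 1173$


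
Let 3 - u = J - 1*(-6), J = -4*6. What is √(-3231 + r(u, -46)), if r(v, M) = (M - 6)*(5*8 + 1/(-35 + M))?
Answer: I*√430139/9 ≈ 72.872*I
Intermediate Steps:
J = -24
u = 21 (u = 3 - (-24 - 1*(-6)) = 3 - (-24 + 6) = 3 - 1*(-18) = 3 + 18 = 21)
r(v, M) = (-6 + M)*(40 + 1/(-35 + M))
√(-3231 + r(u, -46)) = √(-3231 + (8394 - 1639*(-46) + 40*(-46)²)/(-35 - 46)) = √(-3231 + (8394 + 75394 + 40*2116)/(-81)) = √(-3231 - (8394 + 75394 + 84640)/81) = √(-3231 - 1/81*168428) = √(-3231 - 168428/81) = √(-430139/81) = I*√430139/9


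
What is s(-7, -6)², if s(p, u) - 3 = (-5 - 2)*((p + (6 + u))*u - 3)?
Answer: 72900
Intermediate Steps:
s(p, u) = 24 - 7*u*(6 + p + u) (s(p, u) = 3 + (-5 - 2)*((p + (6 + u))*u - 3) = 3 - 7*((6 + p + u)*u - 3) = 3 - 7*(u*(6 + p + u) - 3) = 3 - 7*(-3 + u*(6 + p + u)) = 3 + (21 - 7*u*(6 + p + u)) = 24 - 7*u*(6 + p + u))
s(-7, -6)² = (24 - 42*(-6) - 7*(-6)² - 7*(-7)*(-6))² = (24 + 252 - 7*36 - 294)² = (24 + 252 - 252 - 294)² = (-270)² = 72900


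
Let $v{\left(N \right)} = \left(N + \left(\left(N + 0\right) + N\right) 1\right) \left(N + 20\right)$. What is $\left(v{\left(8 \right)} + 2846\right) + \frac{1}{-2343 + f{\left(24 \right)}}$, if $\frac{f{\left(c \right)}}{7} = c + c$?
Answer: $\frac{7060625}{2007} \approx 3518.0$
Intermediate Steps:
$f{\left(c \right)} = 14 c$ ($f{\left(c \right)} = 7 \left(c + c\right) = 7 \cdot 2 c = 14 c$)
$v{\left(N \right)} = 3 N \left(20 + N\right)$ ($v{\left(N \right)} = \left(N + \left(N + N\right) 1\right) \left(20 + N\right) = \left(N + 2 N 1\right) \left(20 + N\right) = \left(N + 2 N\right) \left(20 + N\right) = 3 N \left(20 + N\right)$)
$\left(v{\left(8 \right)} + 2846\right) + \frac{1}{-2343 + f{\left(24 \right)}} = \left(3 \cdot 8 \left(20 + 8\right) + 2846\right) + \frac{1}{-2343 + 14 \cdot 24} = \left(3 \cdot 8 \cdot 28 + 2846\right) + \frac{1}{-2343 + 336} = \left(672 + 2846\right) + \frac{1}{-2007} = 3518 - \frac{1}{2007} = \frac{7060625}{2007}$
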